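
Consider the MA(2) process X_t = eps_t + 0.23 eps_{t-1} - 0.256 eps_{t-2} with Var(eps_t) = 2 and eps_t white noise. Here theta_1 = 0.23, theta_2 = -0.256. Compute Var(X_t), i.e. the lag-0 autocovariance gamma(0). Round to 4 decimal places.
\gamma(0) = 2.2369

For an MA(q) process X_t = eps_t + sum_i theta_i eps_{t-i} with
Var(eps_t) = sigma^2, the variance is
  gamma(0) = sigma^2 * (1 + sum_i theta_i^2).
  sum_i theta_i^2 = (0.23)^2 + (-0.256)^2 = 0.0529 + 0.065536 = 0.118436.
  gamma(0) = 2 * (1 + 0.118436) = 2 * 1.118436 = 2.236872, which rounds to 2.2369.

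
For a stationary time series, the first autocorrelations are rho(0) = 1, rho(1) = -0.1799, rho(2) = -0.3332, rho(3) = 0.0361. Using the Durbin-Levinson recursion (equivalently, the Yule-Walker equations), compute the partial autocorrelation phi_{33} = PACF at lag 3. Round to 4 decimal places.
\phi_{33} = -0.1380

The PACF at lag k is phi_{kk}, the last component of the solution
to the Yule-Walker system G_k phi = r_k where
  (G_k)_{ij} = rho(|i - j|), (r_k)_i = rho(i), i,j = 1..k.
Equivalently, Durbin-Levinson gives phi_{kk} iteratively:
  phi_{11} = rho(1)
  phi_{kk} = [rho(k) - sum_{j=1..k-1} phi_{k-1,j} rho(k-j)]
            / [1 - sum_{j=1..k-1} phi_{k-1,j} rho(j)],
  phi_{k,j} = phi_{k-1,j} - phi_{kk} phi_{k-1,k-j},  j = 1..k-1.
Step k = 1:
  phi_11 = rho(1) = -0.1799.
Step k = 2:
  phi_22 = [rho(2) - phi_11 rho(1)] / [1 - phi_11 rho(1)] = [-0.3332 - (-0.1799)(-0.1799)] / [1 - (-0.1799)(-0.1799)]
         = -0.36556401 / 0.96763599 = -0.377791.
  Update: phi_21 = phi_11 - phi_22 phi_11 = -0.1799 - (-0.377791)(-0.1799) = -0.247865.
Step k = 3:
  phi_33 = [rho(3) - phi_21 rho(2) - phi_22 rho(1)] / [1 - phi_21 rho(1) - phi_22 rho(2)]
    numerator   = 0.0361 - (-0.247865)(-0.3332) - (-0.377791)(-0.1799) = -0.11445305
    denominator = 1 - (-0.247865)(-0.1799) - (-0.377791)(-0.3332) = 0.82952926
  phi_33 = -0.11445305 / 0.82952926 = -0.138.
Therefore phi_{33} = -0.1380.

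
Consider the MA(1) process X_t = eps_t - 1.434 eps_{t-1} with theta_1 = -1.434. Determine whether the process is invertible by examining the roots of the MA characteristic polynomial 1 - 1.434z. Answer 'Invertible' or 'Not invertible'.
\text{Not invertible}

The MA(q) characteristic polynomial is P(z) = 1 - 1.434z.
Invertibility requires all roots to lie outside the unit circle, i.e. |z| > 1 for every root.
This is linear in z: 1 + (-1.434) z = 0  =>  z = -1/(-1.434) = 0.69735,  |z| = 0.69735.
Moduli of all roots: 0.6974.
All moduli strictly greater than 1? No.
Verdict: Not invertible.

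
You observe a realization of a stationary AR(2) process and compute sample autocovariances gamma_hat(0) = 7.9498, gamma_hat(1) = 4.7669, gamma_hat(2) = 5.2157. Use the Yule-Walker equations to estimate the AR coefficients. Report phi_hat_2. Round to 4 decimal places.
\hat\phi_{2} = 0.4630

The Yule-Walker equations for an AR(p) process read, in matrix form,
  Gamma_p phi = r_p,   with   (Gamma_p)_{ij} = gamma(|i - j|),
                       (r_p)_i = gamma(i),   i,j = 1..p.
Substitute the sample gammas (Toeplitz matrix and right-hand side of size 2):
  Gamma_p = [[7.9498, 4.7669], [4.7669, 7.9498]]
  r_p     = [4.7669, 5.2157]
Written out:
  7.9498 phi_1 + 4.7669 phi_2 = 4.7669
  4.7669 phi_1 + 7.9498 phi_2 = 5.2157
Solve by Cramer's rule:
  det = gamma(0)^2 - gamma(1)^2 = (7.9498)^2 - (4.7669)^2 = 63.19932004 - 22.72333561 = 40.47598443
  phi_hat_1 = [gamma(1) gamma(0) - gamma(1) gamma(2)] / det = [(4.7669)(7.9498) - (4.7669)(5.2157)] / 40.47598443 = 13.03318129 / 40.47598443 = 0.322
  phi_hat_2 = [gamma(0) gamma(2) - gamma(1)^2] / det = [(7.9498)(5.2157) - (4.7669)^2] / 40.47598443 = 18.74043625 / 40.47598443 = 0.463
So phi_hat = [0.3220, 0.4630].
Therefore phi_hat_2 = 0.4630.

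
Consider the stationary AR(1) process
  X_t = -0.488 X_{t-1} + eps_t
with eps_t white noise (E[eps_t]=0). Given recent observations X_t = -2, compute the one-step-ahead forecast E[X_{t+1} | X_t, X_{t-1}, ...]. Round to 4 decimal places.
E[X_{t+1} \mid \mathcal F_t] = 0.9760

For an AR(p) model X_t = c + sum_i phi_i X_{t-i} + eps_t, the
one-step-ahead conditional mean is
  E[X_{t+1} | X_t, ...] = c + sum_i phi_i X_{t+1-i}.
Substitute known values:
  E[X_{t+1} | ...] = (-0.488) * (-2)
                   = 0.9760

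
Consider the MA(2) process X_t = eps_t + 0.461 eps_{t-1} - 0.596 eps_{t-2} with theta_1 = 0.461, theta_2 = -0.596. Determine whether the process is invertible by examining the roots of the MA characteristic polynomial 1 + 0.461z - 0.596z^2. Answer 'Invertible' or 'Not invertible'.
\text{Not invertible}

The MA(q) characteristic polynomial is P(z) = 1 + 0.461z - 0.596z^2.
Invertibility requires all roots to lie outside the unit circle, i.e. |z| > 1 for every root.
Set 1 + (0.461) z + (-0.596) z^2 = 0, i.e. a z^2 + b z + c = 0 with a = -0.596, b = 0.461, c = 1.
Discriminant D = b^2 - 4ac = (0.461)^2 - 4*(-0.596)*1 = 0.212521 - (-2.384) = 2.596521.
D >= 0, so the roots are real: z = (-b +/- sqrt(D)) / (2a) = (-0.461 +/- 1.611372) / (-1.192).
  z_1 = (-0.461 + 1.611372) / (-1.192) = -0.9651,   |z_1| = 0.9651.
  z_2 = (-0.461 - 1.611372) / (-1.192) = 1.7386,   |z_2| = 1.7386.
Moduli of all roots: 0.9651, 1.7386.
All moduli strictly greater than 1? No.
Verdict: Not invertible.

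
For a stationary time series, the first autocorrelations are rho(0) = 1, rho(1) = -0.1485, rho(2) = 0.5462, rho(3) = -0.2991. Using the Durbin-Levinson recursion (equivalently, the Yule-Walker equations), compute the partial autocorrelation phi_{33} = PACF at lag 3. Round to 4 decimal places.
\phi_{33} = -0.2609

The PACF at lag k is phi_{kk}, the last component of the solution
to the Yule-Walker system G_k phi = r_k where
  (G_k)_{ij} = rho(|i - j|), (r_k)_i = rho(i), i,j = 1..k.
Equivalently, Durbin-Levinson gives phi_{kk} iteratively:
  phi_{11} = rho(1)
  phi_{kk} = [rho(k) - sum_{j=1..k-1} phi_{k-1,j} rho(k-j)]
            / [1 - sum_{j=1..k-1} phi_{k-1,j} rho(j)],
  phi_{k,j} = phi_{k-1,j} - phi_{kk} phi_{k-1,k-j},  j = 1..k-1.
Step k = 1:
  phi_11 = rho(1) = -0.1485.
Step k = 2:
  phi_22 = [rho(2) - phi_11 rho(1)] / [1 - phi_11 rho(1)] = [0.5462 - (-0.1485)(-0.1485)] / [1 - (-0.1485)(-0.1485)]
         = 0.52414775 / 0.97794775 = 0.535967.
  Update: phi_21 = phi_11 - phi_22 phi_11 = -0.1485 - (0.535967)(-0.1485) = -0.068909.
Step k = 3:
  phi_33 = [rho(3) - phi_21 rho(2) - phi_22 rho(1)] / [1 - phi_21 rho(1) - phi_22 rho(2)]
    numerator   = -0.2991 - (-0.068909)(0.5462) - (0.535967)(-0.1485) = -0.18187086
    denominator = 1 - (-0.068909)(-0.1485) - (0.535967)(0.5462) = 0.69702184
  phi_33 = -0.18187086 / 0.69702184 = -0.2609.
Therefore phi_{33} = -0.2609.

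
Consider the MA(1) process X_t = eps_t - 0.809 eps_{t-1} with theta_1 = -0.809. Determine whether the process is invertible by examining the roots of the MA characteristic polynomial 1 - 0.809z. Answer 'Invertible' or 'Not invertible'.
\text{Invertible}

The MA(q) characteristic polynomial is P(z) = 1 - 0.809z.
Invertibility requires all roots to lie outside the unit circle, i.e. |z| > 1 for every root.
This is linear in z: 1 + (-0.809) z = 0  =>  z = -1/(-0.809) = 1.236094,  |z| = 1.236094.
Moduli of all roots: 1.2361.
All moduli strictly greater than 1? Yes.
Verdict: Invertible.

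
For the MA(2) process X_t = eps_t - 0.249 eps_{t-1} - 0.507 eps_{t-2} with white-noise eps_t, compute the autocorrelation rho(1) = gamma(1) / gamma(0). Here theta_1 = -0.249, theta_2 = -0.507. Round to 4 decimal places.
\rho(1) = -0.0931

For an MA(q) process with theta_0 = 1, the autocovariance is
  gamma(k) = sigma^2 * sum_{i=0..q-k} theta_i * theta_{i+k},
and rho(k) = gamma(k) / gamma(0). Sigma^2 cancels.
  numerator   = (1)*(-0.249) + (-0.249)*(-0.507) = -0.122757.
  denominator = (1)^2 + (-0.249)^2 + (-0.507)^2 = 1.31905.
  rho(1) = -0.122757 / 1.31905 = -0.0931.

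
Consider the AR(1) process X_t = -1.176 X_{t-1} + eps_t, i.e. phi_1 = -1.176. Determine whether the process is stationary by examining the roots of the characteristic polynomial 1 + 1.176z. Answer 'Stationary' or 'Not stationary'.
\text{Not stationary}

The AR(p) characteristic polynomial is P(z) = 1 + 1.176z.
Stationarity requires all roots to lie outside the unit circle, i.e. |z| > 1 for every root.
This is linear in z: 1 + (1.176) z = 0  =>  z = -1/(1.176) = -0.85034,  |z| = 0.85034.
Moduli of all roots: 0.8503.
All moduli strictly greater than 1? No.
Verdict: Not stationary.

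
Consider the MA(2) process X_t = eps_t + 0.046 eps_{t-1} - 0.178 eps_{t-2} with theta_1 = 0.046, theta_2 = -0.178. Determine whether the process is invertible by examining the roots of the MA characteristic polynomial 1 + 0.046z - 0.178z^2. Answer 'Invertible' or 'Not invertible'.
\text{Invertible}

The MA(q) characteristic polynomial is P(z) = 1 + 0.046z - 0.178z^2.
Invertibility requires all roots to lie outside the unit circle, i.e. |z| > 1 for every root.
Set 1 + (0.046) z + (-0.178) z^2 = 0, i.e. a z^2 + b z + c = 0 with a = -0.178, b = 0.046, c = 1.
Discriminant D = b^2 - 4ac = (0.046)^2 - 4*(-0.178)*1 = 0.002116 - (-0.712) = 0.714116.
D >= 0, so the roots are real: z = (-b +/- sqrt(D)) / (2a) = (-0.046 +/- 0.845054) / (-0.356).
  z_1 = (-0.046 + 0.845054) / (-0.356) = -2.2445,   |z_1| = 2.2445.
  z_2 = (-0.046 - 0.845054) / (-0.356) = 2.503,   |z_2| = 2.503.
Moduli of all roots: 2.2445, 2.5030.
All moduli strictly greater than 1? Yes.
Verdict: Invertible.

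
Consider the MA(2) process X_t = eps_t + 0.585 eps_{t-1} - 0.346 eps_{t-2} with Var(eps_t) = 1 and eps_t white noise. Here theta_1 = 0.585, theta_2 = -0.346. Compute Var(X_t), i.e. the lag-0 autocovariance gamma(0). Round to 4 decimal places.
\gamma(0) = 1.4619

For an MA(q) process X_t = eps_t + sum_i theta_i eps_{t-i} with
Var(eps_t) = sigma^2, the variance is
  gamma(0) = sigma^2 * (1 + sum_i theta_i^2).
  sum_i theta_i^2 = (0.585)^2 + (-0.346)^2 = 0.342225 + 0.119716 = 0.461941.
  gamma(0) = 1 * (1 + 0.461941) = 1 * 1.461941 = 1.461941, which rounds to 1.4619.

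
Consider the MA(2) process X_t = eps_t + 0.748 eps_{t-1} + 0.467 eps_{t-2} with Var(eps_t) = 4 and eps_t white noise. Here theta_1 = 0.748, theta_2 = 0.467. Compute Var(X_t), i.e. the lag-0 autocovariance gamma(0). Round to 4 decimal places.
\gamma(0) = 7.1104

For an MA(q) process X_t = eps_t + sum_i theta_i eps_{t-i} with
Var(eps_t) = sigma^2, the variance is
  gamma(0) = sigma^2 * (1 + sum_i theta_i^2).
  sum_i theta_i^2 = (0.748)^2 + (0.467)^2 = 0.559504 + 0.218089 = 0.777593.
  gamma(0) = 4 * (1 + 0.777593) = 4 * 1.777593 = 7.110372, which rounds to 7.1104.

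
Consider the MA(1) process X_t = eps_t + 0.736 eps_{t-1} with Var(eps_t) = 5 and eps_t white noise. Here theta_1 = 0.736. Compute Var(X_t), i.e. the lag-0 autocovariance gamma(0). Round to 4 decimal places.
\gamma(0) = 7.7085

For an MA(q) process X_t = eps_t + sum_i theta_i eps_{t-i} with
Var(eps_t) = sigma^2, the variance is
  gamma(0) = sigma^2 * (1 + sum_i theta_i^2).
  sum_i theta_i^2 = (0.736)^2 = 0.541696.
  gamma(0) = 5 * (1 + 0.541696) = 5 * 1.541696 = 7.70848, which rounds to 7.7085.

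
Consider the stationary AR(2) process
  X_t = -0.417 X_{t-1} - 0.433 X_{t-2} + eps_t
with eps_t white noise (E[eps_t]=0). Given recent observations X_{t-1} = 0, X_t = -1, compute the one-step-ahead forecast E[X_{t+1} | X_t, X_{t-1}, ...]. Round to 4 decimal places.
E[X_{t+1} \mid \mathcal F_t] = 0.4170

For an AR(p) model X_t = c + sum_i phi_i X_{t-i} + eps_t, the
one-step-ahead conditional mean is
  E[X_{t+1} | X_t, ...] = c + sum_i phi_i X_{t+1-i}.
Substitute known values:
  E[X_{t+1} | ...] = (-0.417) * (-1) + (-0.433) * (0)
                   = 0.4170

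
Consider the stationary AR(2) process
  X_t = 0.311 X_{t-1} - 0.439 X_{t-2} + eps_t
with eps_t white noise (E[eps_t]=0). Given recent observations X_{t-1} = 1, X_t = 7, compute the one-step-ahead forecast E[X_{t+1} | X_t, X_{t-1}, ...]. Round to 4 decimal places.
E[X_{t+1} \mid \mathcal F_t] = 1.7380

For an AR(p) model X_t = c + sum_i phi_i X_{t-i} + eps_t, the
one-step-ahead conditional mean is
  E[X_{t+1} | X_t, ...] = c + sum_i phi_i X_{t+1-i}.
Substitute known values:
  E[X_{t+1} | ...] = (0.311) * (7) + (-0.439) * (1)
                   = 1.7380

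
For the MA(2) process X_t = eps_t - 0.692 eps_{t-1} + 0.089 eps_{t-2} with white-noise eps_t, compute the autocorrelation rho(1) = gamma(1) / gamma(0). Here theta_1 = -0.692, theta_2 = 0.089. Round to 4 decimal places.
\rho(1) = -0.5069

For an MA(q) process with theta_0 = 1, the autocovariance is
  gamma(k) = sigma^2 * sum_{i=0..q-k} theta_i * theta_{i+k},
and rho(k) = gamma(k) / gamma(0). Sigma^2 cancels.
  numerator   = (1)*(-0.692) + (-0.692)*(0.089) = -0.753588.
  denominator = (1)^2 + (-0.692)^2 + (0.089)^2 = 1.486785.
  rho(1) = -0.753588 / 1.486785 = -0.5069.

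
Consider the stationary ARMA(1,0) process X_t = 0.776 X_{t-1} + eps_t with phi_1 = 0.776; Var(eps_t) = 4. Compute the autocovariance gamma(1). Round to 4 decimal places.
\gamma(1) = 7.8024

Multiply the model equation by X_{t-k} and take expectations. With theta_0 = psi_0 = 1 and psi_j the MA(infinity) weights, this gives
  gamma(k) - sum_i phi_i gamma(k-i) = c_k,
  c_k = sigma^2 * sum_{j=k..q} theta_j psi_{j-k}   (c_k = 0 for k > q),
using gamma(-m) = gamma(m).
Pure AR (q = 0): c_0 = sigma^2 = 4, c_k = 0 for k >= 1.
Equations for k = 0 and k = 1 (AR order 1):
  gamma(0) = phi_1 gamma(1) + c_0
  gamma(1) = phi_1 gamma(0) + c_1
Substituting the second into the first: gamma(0) (1 - phi_1^2) = c_0 + phi_1 c_1, so
  gamma(0) = c_0 / (1 - phi_1^2) = 4 / (1 - (0.776)^2) = 4 / 0.397824 = 10.054698.
  gamma(1) = phi_1 gamma(0) = (0.776)(10.054698) = 7.802445.
Therefore gamma(1) = 7.8024 (to 4 decimal places).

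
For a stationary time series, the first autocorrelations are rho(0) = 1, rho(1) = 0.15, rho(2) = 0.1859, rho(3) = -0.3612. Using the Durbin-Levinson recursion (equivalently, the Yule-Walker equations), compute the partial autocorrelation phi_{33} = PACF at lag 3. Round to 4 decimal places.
\phi_{33} = -0.4310

The PACF at lag k is phi_{kk}, the last component of the solution
to the Yule-Walker system G_k phi = r_k where
  (G_k)_{ij} = rho(|i - j|), (r_k)_i = rho(i), i,j = 1..k.
Equivalently, Durbin-Levinson gives phi_{kk} iteratively:
  phi_{11} = rho(1)
  phi_{kk} = [rho(k) - sum_{j=1..k-1} phi_{k-1,j} rho(k-j)]
            / [1 - sum_{j=1..k-1} phi_{k-1,j} rho(j)],
  phi_{k,j} = phi_{k-1,j} - phi_{kk} phi_{k-1,k-j},  j = 1..k-1.
Step k = 1:
  phi_11 = rho(1) = 0.15.
Step k = 2:
  phi_22 = [rho(2) - phi_11 rho(1)] / [1 - phi_11 rho(1)] = [0.1859 - (0.15)(0.15)] / [1 - (0.15)(0.15)]
         = 0.1634 / 0.9775 = 0.167161.
  Update: phi_21 = phi_11 - phi_22 phi_11 = 0.15 - (0.167161)(0.15) = 0.124926.
Step k = 3:
  phi_33 = [rho(3) - phi_21 rho(2) - phi_22 rho(1)] / [1 - phi_21 rho(1) - phi_22 rho(2)]
    numerator   = -0.3612 - (0.124926)(0.1859) - (0.167161)(0.15) = -0.40949788
    denominator = 1 - (0.124926)(0.15) - (0.167161)(0.1859) = 0.95018587
  phi_33 = -0.40949788 / 0.95018587 = -0.431.
Therefore phi_{33} = -0.4310.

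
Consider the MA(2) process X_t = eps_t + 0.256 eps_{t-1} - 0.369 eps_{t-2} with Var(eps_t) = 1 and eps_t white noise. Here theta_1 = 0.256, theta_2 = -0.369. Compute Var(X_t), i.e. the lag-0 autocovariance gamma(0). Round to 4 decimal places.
\gamma(0) = 1.2017

For an MA(q) process X_t = eps_t + sum_i theta_i eps_{t-i} with
Var(eps_t) = sigma^2, the variance is
  gamma(0) = sigma^2 * (1 + sum_i theta_i^2).
  sum_i theta_i^2 = (0.256)^2 + (-0.369)^2 = 0.065536 + 0.136161 = 0.201697.
  gamma(0) = 1 * (1 + 0.201697) = 1 * 1.201697 = 1.201697, which rounds to 1.2017.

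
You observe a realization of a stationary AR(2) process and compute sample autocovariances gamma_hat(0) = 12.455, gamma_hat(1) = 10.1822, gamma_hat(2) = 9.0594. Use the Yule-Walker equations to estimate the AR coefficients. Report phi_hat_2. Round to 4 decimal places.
\hat\phi_{2} = 0.1780

The Yule-Walker equations for an AR(p) process read, in matrix form,
  Gamma_p phi = r_p,   with   (Gamma_p)_{ij} = gamma(|i - j|),
                       (r_p)_i = gamma(i),   i,j = 1..p.
Substitute the sample gammas (Toeplitz matrix and right-hand side of size 2):
  Gamma_p = [[12.455, 10.1822], [10.1822, 12.455]]
  r_p     = [10.1822, 9.0594]
Written out:
  12.455 phi_1 + 10.1822 phi_2 = 10.1822
  10.1822 phi_1 + 12.455 phi_2 = 9.0594
Solve by Cramer's rule:
  det = gamma(0)^2 - gamma(1)^2 = (12.455)^2 - (10.1822)^2 = 155.127025 - 103.67719684 = 51.44982816
  phi_hat_1 = [gamma(1) gamma(0) - gamma(1) gamma(2)] / det = [(10.1822)(12.455) - (10.1822)(9.0594)] / 51.44982816 = 34.57467832 / 51.44982816 = 0.672
  phi_hat_2 = [gamma(0) gamma(2) - gamma(1)^2] / det = [(12.455)(9.0594) - (10.1822)^2] / 51.44982816 = 9.15763016 / 51.44982816 = 0.178
So phi_hat = [0.6720, 0.1780].
Therefore phi_hat_2 = 0.1780.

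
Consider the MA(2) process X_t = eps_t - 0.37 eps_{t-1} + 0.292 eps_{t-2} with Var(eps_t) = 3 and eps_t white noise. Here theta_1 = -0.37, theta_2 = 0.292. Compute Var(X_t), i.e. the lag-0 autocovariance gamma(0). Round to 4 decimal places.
\gamma(0) = 3.6665

For an MA(q) process X_t = eps_t + sum_i theta_i eps_{t-i} with
Var(eps_t) = sigma^2, the variance is
  gamma(0) = sigma^2 * (1 + sum_i theta_i^2).
  sum_i theta_i^2 = (-0.37)^2 + (0.292)^2 = 0.1369 + 0.085264 = 0.222164.
  gamma(0) = 3 * (1 + 0.222164) = 3 * 1.222164 = 3.666492, which rounds to 3.6665.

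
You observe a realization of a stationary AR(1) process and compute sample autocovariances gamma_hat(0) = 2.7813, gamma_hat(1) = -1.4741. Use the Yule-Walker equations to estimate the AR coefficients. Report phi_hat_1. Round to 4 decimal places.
\hat\phi_{1} = -0.5300

The Yule-Walker equations for an AR(p) process read, in matrix form,
  Gamma_p phi = r_p,   with   (Gamma_p)_{ij} = gamma(|i - j|),
                       (r_p)_i = gamma(i),   i,j = 1..p.
Substitute the sample gammas (Toeplitz matrix and right-hand side of size 1):
  Gamma_p = [[2.7813]]
  r_p     = [-1.4741]
With p = 1 this is the single equation gamma(0) phi_1 = gamma(1):
  phi_hat_1 = gamma(1) / gamma(0) = -1.4741 / 2.7813 = -0.5300.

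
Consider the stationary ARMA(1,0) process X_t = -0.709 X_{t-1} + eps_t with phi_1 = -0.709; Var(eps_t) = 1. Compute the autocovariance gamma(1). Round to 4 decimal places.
\gamma(1) = -1.4256

Multiply the model equation by X_{t-k} and take expectations. With theta_0 = psi_0 = 1 and psi_j the MA(infinity) weights, this gives
  gamma(k) - sum_i phi_i gamma(k-i) = c_k,
  c_k = sigma^2 * sum_{j=k..q} theta_j psi_{j-k}   (c_k = 0 for k > q),
using gamma(-m) = gamma(m).
Pure AR (q = 0): c_0 = sigma^2 = 1, c_k = 0 for k >= 1.
Equations for k = 0 and k = 1 (AR order 1):
  gamma(0) = phi_1 gamma(1) + c_0
  gamma(1) = phi_1 gamma(0) + c_1
Substituting the second into the first: gamma(0) (1 - phi_1^2) = c_0 + phi_1 c_1, so
  gamma(0) = c_0 / (1 - phi_1^2) = 1 / (1 - (-0.709)^2) = 1 / 0.497319 = 2.010782.
  gamma(1) = phi_1 gamma(0) = (-0.709)(2.010782) = -1.425644.
Therefore gamma(1) = -1.4256 (to 4 decimal places).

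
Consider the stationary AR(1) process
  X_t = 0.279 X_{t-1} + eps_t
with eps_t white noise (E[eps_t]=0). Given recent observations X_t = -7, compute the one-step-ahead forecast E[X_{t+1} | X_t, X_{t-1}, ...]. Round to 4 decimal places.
E[X_{t+1} \mid \mathcal F_t] = -1.9530

For an AR(p) model X_t = c + sum_i phi_i X_{t-i} + eps_t, the
one-step-ahead conditional mean is
  E[X_{t+1} | X_t, ...] = c + sum_i phi_i X_{t+1-i}.
Substitute known values:
  E[X_{t+1} | ...] = (0.279) * (-7)
                   = -1.9530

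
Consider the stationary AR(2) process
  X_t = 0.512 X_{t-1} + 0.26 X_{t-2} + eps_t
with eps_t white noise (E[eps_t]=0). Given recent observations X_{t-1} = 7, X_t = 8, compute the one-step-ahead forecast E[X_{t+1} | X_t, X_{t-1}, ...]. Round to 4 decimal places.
E[X_{t+1} \mid \mathcal F_t] = 5.9160

For an AR(p) model X_t = c + sum_i phi_i X_{t-i} + eps_t, the
one-step-ahead conditional mean is
  E[X_{t+1} | X_t, ...] = c + sum_i phi_i X_{t+1-i}.
Substitute known values:
  E[X_{t+1} | ...] = (0.512) * (8) + (0.26) * (7)
                   = 5.9160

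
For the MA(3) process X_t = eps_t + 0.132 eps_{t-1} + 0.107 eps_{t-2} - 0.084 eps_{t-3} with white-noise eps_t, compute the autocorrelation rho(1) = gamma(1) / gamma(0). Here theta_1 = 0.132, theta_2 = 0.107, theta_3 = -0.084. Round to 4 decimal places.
\rho(1) = 0.1324

For an MA(q) process with theta_0 = 1, the autocovariance is
  gamma(k) = sigma^2 * sum_{i=0..q-k} theta_i * theta_{i+k},
and rho(k) = gamma(k) / gamma(0). Sigma^2 cancels.
  numerator   = (1)*(0.132) + (0.132)*(0.107) + (0.107)*(-0.084) = 0.137136.
  denominator = (1)^2 + (0.132)^2 + (0.107)^2 + (-0.084)^2 = 1.035929.
  rho(1) = 0.137136 / 1.035929 = 0.1324.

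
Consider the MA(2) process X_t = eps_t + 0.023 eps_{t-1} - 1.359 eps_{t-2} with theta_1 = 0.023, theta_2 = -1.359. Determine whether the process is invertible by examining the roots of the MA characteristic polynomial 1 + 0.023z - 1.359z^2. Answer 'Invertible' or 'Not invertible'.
\text{Not invertible}

The MA(q) characteristic polynomial is P(z) = 1 + 0.023z - 1.359z^2.
Invertibility requires all roots to lie outside the unit circle, i.e. |z| > 1 for every root.
Set 1 + (0.023) z + (-1.359) z^2 = 0, i.e. a z^2 + b z + c = 0 with a = -1.359, b = 0.023, c = 1.
Discriminant D = b^2 - 4ac = (0.023)^2 - 4*(-1.359)*1 = 0.000529 - (-5.436) = 5.436529.
D >= 0, so the roots are real: z = (-b +/- sqrt(D)) / (2a) = (-0.023 +/- 2.331637) / (-2.718).
  z_1 = (-0.023 + 2.331637) / (-2.718) = -0.8494,   |z_1| = 0.8494.
  z_2 = (-0.023 - 2.331637) / (-2.718) = 0.8663,   |z_2| = 0.8663.
Moduli of all roots: 0.8494, 0.8663.
All moduli strictly greater than 1? No.
Verdict: Not invertible.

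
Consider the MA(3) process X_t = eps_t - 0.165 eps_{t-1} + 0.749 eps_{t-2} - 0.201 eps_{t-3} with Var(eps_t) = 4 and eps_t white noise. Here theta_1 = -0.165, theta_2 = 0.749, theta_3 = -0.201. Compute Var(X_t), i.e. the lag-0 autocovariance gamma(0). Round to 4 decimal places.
\gamma(0) = 6.5145

For an MA(q) process X_t = eps_t + sum_i theta_i eps_{t-i} with
Var(eps_t) = sigma^2, the variance is
  gamma(0) = sigma^2 * (1 + sum_i theta_i^2).
  sum_i theta_i^2 = (-0.165)^2 + (0.749)^2 + (-0.201)^2 = 0.027225 + 0.561001 + 0.040401 = 0.628627.
  gamma(0) = 4 * (1 + 0.628627) = 4 * 1.628627 = 6.514508, which rounds to 6.5145.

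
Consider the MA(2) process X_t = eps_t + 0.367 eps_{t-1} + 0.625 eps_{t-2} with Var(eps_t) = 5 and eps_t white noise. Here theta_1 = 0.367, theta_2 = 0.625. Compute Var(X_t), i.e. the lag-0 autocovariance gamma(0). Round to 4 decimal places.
\gamma(0) = 7.6266

For an MA(q) process X_t = eps_t + sum_i theta_i eps_{t-i} with
Var(eps_t) = sigma^2, the variance is
  gamma(0) = sigma^2 * (1 + sum_i theta_i^2).
  sum_i theta_i^2 = (0.367)^2 + (0.625)^2 = 0.134689 + 0.390625 = 0.525314.
  gamma(0) = 5 * (1 + 0.525314) = 5 * 1.525314 = 7.62657, which rounds to 7.6266.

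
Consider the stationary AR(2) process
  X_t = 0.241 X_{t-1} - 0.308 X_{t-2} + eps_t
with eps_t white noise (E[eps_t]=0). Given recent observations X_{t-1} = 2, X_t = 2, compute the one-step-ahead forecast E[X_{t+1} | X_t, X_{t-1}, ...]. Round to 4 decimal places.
E[X_{t+1} \mid \mathcal F_t] = -0.1340

For an AR(p) model X_t = c + sum_i phi_i X_{t-i} + eps_t, the
one-step-ahead conditional mean is
  E[X_{t+1} | X_t, ...] = c + sum_i phi_i X_{t+1-i}.
Substitute known values:
  E[X_{t+1} | ...] = (0.241) * (2) + (-0.308) * (2)
                   = -0.1340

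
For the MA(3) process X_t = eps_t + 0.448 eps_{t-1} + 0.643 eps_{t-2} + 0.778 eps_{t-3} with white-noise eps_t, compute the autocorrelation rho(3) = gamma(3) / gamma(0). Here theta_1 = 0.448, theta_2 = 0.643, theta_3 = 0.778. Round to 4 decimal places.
\rho(3) = 0.3505

For an MA(q) process with theta_0 = 1, the autocovariance is
  gamma(k) = sigma^2 * sum_{i=0..q-k} theta_i * theta_{i+k},
and rho(k) = gamma(k) / gamma(0). Sigma^2 cancels.
  numerator   = (1)*(0.778) = 0.778.
  denominator = (1)^2 + (0.448)^2 + (0.643)^2 + (0.778)^2 = 2.219437.
  rho(3) = 0.778 / 2.219437 = 0.3505.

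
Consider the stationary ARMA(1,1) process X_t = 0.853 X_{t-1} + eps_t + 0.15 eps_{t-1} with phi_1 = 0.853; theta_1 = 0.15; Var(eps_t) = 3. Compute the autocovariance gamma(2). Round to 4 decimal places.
\gamma(2) = 10.6284

Multiply the model equation by X_{t-k} and take expectations. With theta_0 = psi_0 = 1 and psi_j the MA(infinity) weights, this gives
  gamma(k) - sum_i phi_i gamma(k-i) = c_k,
  c_k = sigma^2 * sum_{j=k..q} theta_j psi_{j-k}   (c_k = 0 for k > q),
using gamma(-m) = gamma(m).
psi-weights needed (psi_j = theta_j + sum_i phi_i psi_{j-i}):
  psi_1 = theta_1 + phi_1 = 0.15 + (0.853) = 1.003
Right-hand sides:
  c_0 = sigma^2 (1 + theta_1 psi_1) = 3 * (1 + (0.15)(1.003)) = 3 * 1.15045 = 3.45135
  c_1 = sigma^2 theta_1 = 3 * (0.15) = 0.45
  c_2 = 0
Equations for k = 0 and k = 1 (AR order 1):
  gamma(0) = phi_1 gamma(1) + c_0
  gamma(1) = phi_1 gamma(0) + c_1
Substituting the second into the first: gamma(0) (1 - phi_1^2) = c_0 + phi_1 c_1, so
  gamma(0) = (c_0 + phi_1 c_1) / (1 - phi_1^2) = (3.45135 + (0.853)(0.45)) / (1 - (0.853)^2) = 3.8352 / 0.272391 = 14.07976.
  gamma(1) = phi_1 gamma(0) + c_1 = (0.853)(14.07976) + (0.45) = 12.460036.
For k = 2 (> q): gamma(2) = phi_1 gamma(1) = (0.853)(12.460036) = 10.62841.
Therefore gamma(2) = 10.6284 (to 4 decimal places).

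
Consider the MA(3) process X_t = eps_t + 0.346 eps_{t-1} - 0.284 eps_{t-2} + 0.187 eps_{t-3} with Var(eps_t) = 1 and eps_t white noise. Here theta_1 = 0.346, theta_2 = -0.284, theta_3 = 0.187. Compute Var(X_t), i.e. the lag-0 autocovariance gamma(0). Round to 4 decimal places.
\gamma(0) = 1.2353

For an MA(q) process X_t = eps_t + sum_i theta_i eps_{t-i} with
Var(eps_t) = sigma^2, the variance is
  gamma(0) = sigma^2 * (1 + sum_i theta_i^2).
  sum_i theta_i^2 = (0.346)^2 + (-0.284)^2 + (0.187)^2 = 0.119716 + 0.080656 + 0.034969 = 0.235341.
  gamma(0) = 1 * (1 + 0.235341) = 1 * 1.235341 = 1.235341, which rounds to 1.2353.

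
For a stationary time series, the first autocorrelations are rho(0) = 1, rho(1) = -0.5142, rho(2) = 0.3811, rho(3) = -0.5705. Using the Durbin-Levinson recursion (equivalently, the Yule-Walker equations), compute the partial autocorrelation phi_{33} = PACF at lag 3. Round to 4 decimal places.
\phi_{33} = -0.4519

The PACF at lag k is phi_{kk}, the last component of the solution
to the Yule-Walker system G_k phi = r_k where
  (G_k)_{ij} = rho(|i - j|), (r_k)_i = rho(i), i,j = 1..k.
Equivalently, Durbin-Levinson gives phi_{kk} iteratively:
  phi_{11} = rho(1)
  phi_{kk} = [rho(k) - sum_{j=1..k-1} phi_{k-1,j} rho(k-j)]
            / [1 - sum_{j=1..k-1} phi_{k-1,j} rho(j)],
  phi_{k,j} = phi_{k-1,j} - phi_{kk} phi_{k-1,k-j},  j = 1..k-1.
Step k = 1:
  phi_11 = rho(1) = -0.5142.
Step k = 2:
  phi_22 = [rho(2) - phi_11 rho(1)] / [1 - phi_11 rho(1)] = [0.3811 - (-0.5142)(-0.5142)] / [1 - (-0.5142)(-0.5142)]
         = 0.11669836 / 0.73559836 = 0.158644.
  Update: phi_21 = phi_11 - phi_22 phi_11 = -0.5142 - (0.158644)(-0.5142) = -0.432625.
Step k = 3:
  phi_33 = [rho(3) - phi_21 rho(2) - phi_22 rho(1)] / [1 - phi_21 rho(1) - phi_22 rho(2)]
    numerator   = -0.5705 - (-0.432625)(0.3811) - (0.158644)(-0.5142) = -0.32405173
    denominator = 1 - (-0.432625)(-0.5142) - (0.158644)(0.3811) = 0.71708485
  phi_33 = -0.32405173 / 0.71708485 = -0.4519.
Therefore phi_{33} = -0.4519.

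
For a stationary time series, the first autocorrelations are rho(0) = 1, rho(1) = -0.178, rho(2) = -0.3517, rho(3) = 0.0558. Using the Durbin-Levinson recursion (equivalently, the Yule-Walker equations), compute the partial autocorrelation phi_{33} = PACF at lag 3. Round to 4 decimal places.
\phi_{33} = -0.1250

The PACF at lag k is phi_{kk}, the last component of the solution
to the Yule-Walker system G_k phi = r_k where
  (G_k)_{ij} = rho(|i - j|), (r_k)_i = rho(i), i,j = 1..k.
Equivalently, Durbin-Levinson gives phi_{kk} iteratively:
  phi_{11} = rho(1)
  phi_{kk} = [rho(k) - sum_{j=1..k-1} phi_{k-1,j} rho(k-j)]
            / [1 - sum_{j=1..k-1} phi_{k-1,j} rho(j)],
  phi_{k,j} = phi_{k-1,j} - phi_{kk} phi_{k-1,k-j},  j = 1..k-1.
Step k = 1:
  phi_11 = rho(1) = -0.178.
Step k = 2:
  phi_22 = [rho(2) - phi_11 rho(1)] / [1 - phi_11 rho(1)] = [-0.3517 - (-0.178)(-0.178)] / [1 - (-0.178)(-0.178)]
         = -0.383384 / 0.968316 = -0.395929.
  Update: phi_21 = phi_11 - phi_22 phi_11 = -0.178 - (-0.395929)(-0.178) = -0.248475.
Step k = 3:
  phi_33 = [rho(3) - phi_21 rho(2) - phi_22 rho(1)] / [1 - phi_21 rho(1) - phi_22 rho(2)]
    numerator   = 0.0558 - (-0.248475)(-0.3517) - (-0.395929)(-0.178) = -0.10206405
    denominator = 1 - (-0.248475)(-0.178) - (-0.395929)(-0.3517) = 0.81652331
  phi_33 = -0.10206405 / 0.81652331 = -0.125.
Therefore phi_{33} = -0.1250.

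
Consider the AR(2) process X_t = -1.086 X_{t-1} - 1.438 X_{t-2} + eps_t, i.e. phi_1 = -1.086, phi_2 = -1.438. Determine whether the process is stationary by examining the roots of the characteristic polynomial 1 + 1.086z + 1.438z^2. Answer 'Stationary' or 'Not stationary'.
\text{Not stationary}

The AR(p) characteristic polynomial is P(z) = 1 + 1.086z + 1.438z^2.
Stationarity requires all roots to lie outside the unit circle, i.e. |z| > 1 for every root.
Set 1 + (1.086) z + (1.438) z^2 = 0, i.e. a z^2 + b z + c = 0 with a = 1.438, b = 1.086, c = 1.
Discriminant D = b^2 - 4ac = (1.086)^2 - 4*(1.438)*1 = 1.179396 - (5.752) = -4.572604.
D < 0, so the roots are the complex-conjugate pair z = (-b +/- i sqrt(-D)) / (2a) = -0.3776 +/- 0.7435i.
For a conjugate pair |z|^2 = z * conj(z) = (product of roots) = c/a = 1/(1.438) = 0.69541, so |z| = sqrt(0.69541) = 0.8339 for both roots.
Moduli of all roots: 0.8339, 0.8339.
All moduli strictly greater than 1? No.
Verdict: Not stationary.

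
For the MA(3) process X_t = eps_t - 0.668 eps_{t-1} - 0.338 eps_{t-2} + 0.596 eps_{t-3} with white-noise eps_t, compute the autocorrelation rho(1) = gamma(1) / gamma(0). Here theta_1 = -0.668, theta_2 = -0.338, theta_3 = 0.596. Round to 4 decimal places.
\rho(1) = -0.3360

For an MA(q) process with theta_0 = 1, the autocovariance is
  gamma(k) = sigma^2 * sum_{i=0..q-k} theta_i * theta_{i+k},
and rho(k) = gamma(k) / gamma(0). Sigma^2 cancels.
  numerator   = (1)*(-0.668) + (-0.668)*(-0.338) + (-0.338)*(0.596) = -0.643664.
  denominator = (1)^2 + (-0.668)^2 + (-0.338)^2 + (0.596)^2 = 1.915684.
  rho(1) = -0.643664 / 1.915684 = -0.3360.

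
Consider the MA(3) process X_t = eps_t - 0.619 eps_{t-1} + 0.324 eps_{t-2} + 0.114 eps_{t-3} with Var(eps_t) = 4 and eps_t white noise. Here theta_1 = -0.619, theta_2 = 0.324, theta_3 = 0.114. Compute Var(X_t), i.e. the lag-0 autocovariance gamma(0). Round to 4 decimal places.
\gamma(0) = 6.0045

For an MA(q) process X_t = eps_t + sum_i theta_i eps_{t-i} with
Var(eps_t) = sigma^2, the variance is
  gamma(0) = sigma^2 * (1 + sum_i theta_i^2).
  sum_i theta_i^2 = (-0.619)^2 + (0.324)^2 + (0.114)^2 = 0.383161 + 0.104976 + 0.012996 = 0.501133.
  gamma(0) = 4 * (1 + 0.501133) = 4 * 1.501133 = 6.004532, which rounds to 6.0045.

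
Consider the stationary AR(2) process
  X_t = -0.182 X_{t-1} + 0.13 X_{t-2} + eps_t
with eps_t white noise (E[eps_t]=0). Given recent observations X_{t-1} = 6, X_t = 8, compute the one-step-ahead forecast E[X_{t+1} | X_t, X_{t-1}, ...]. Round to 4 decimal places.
E[X_{t+1} \mid \mathcal F_t] = -0.6760

For an AR(p) model X_t = c + sum_i phi_i X_{t-i} + eps_t, the
one-step-ahead conditional mean is
  E[X_{t+1} | X_t, ...] = c + sum_i phi_i X_{t+1-i}.
Substitute known values:
  E[X_{t+1} | ...] = (-0.182) * (8) + (0.13) * (6)
                   = -0.6760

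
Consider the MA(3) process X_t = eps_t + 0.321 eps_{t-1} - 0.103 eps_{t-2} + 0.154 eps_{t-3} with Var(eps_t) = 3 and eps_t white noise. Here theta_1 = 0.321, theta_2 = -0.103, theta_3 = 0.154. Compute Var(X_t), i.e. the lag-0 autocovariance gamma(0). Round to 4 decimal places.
\gamma(0) = 3.4121

For an MA(q) process X_t = eps_t + sum_i theta_i eps_{t-i} with
Var(eps_t) = sigma^2, the variance is
  gamma(0) = sigma^2 * (1 + sum_i theta_i^2).
  sum_i theta_i^2 = (0.321)^2 + (-0.103)^2 + (0.154)^2 = 0.103041 + 0.010609 + 0.023716 = 0.137366.
  gamma(0) = 3 * (1 + 0.137366) = 3 * 1.137366 = 3.412098, which rounds to 3.4121.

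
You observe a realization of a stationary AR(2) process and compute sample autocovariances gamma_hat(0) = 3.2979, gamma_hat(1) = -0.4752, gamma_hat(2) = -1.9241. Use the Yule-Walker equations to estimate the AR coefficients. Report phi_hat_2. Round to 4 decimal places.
\hat\phi_{2} = -0.6170

The Yule-Walker equations for an AR(p) process read, in matrix form,
  Gamma_p phi = r_p,   with   (Gamma_p)_{ij} = gamma(|i - j|),
                       (r_p)_i = gamma(i),   i,j = 1..p.
Substitute the sample gammas (Toeplitz matrix and right-hand side of size 2):
  Gamma_p = [[3.2979, -0.4752], [-0.4752, 3.2979]]
  r_p     = [-0.4752, -1.9241]
Written out:
  3.2979 phi_1 - 0.4752 phi_2 = -0.4752
  -0.4752 phi_1 + 3.2979 phi_2 = -1.9241
Solve by Cramer's rule:
  det = gamma(0)^2 - gamma(1)^2 = (3.2979)^2 - (-0.4752)^2 = 10.87614441 - 0.22581504 = 10.65032937
  phi_hat_1 = [gamma(1) gamma(0) - gamma(1) gamma(2)] / det = [(-0.4752)(3.2979) - (-0.4752)(-1.9241)] / 10.65032937 = -2.4814944 / 10.65032937 = -0.233
  phi_hat_2 = [gamma(0) gamma(2) - gamma(1)^2] / det = [(3.2979)(-1.9241) - (-0.4752)^2] / 10.65032937 = -6.57130443 / 10.65032937 = -0.617
So phi_hat = [-0.2330, -0.6170].
Therefore phi_hat_2 = -0.6170.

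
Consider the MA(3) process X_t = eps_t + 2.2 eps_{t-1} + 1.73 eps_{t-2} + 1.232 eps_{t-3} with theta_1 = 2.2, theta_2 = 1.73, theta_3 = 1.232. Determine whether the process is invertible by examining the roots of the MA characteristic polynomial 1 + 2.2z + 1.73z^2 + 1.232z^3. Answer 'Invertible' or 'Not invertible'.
\text{Not invertible}

The MA(q) characteristic polynomial is P(z) = 1 + 2.2z + 1.73z^2 + 1.232z^3.
Invertibility requires all roots to lie outside the unit circle, i.e. |z| > 1 for every root.
Degree 3: look for a simple real root z0 first, then factor out (1 - z/z0) and solve the remaining quadratic.
Testing z0 = -0.625: P(-0.625) = 1 + (2.2)(-0.625) + (1.73)(-0.625)^2 + (1.232)(-0.625)^3
  = 1 + (-1.375) + (0.675781) + (-0.300781) = 0.  So z_0 = -0.625 is a root, |z_0| = 0.625.
Divide out the factor (1 + 1.6 z) = (1 - z/z0) (since 1/z0 = -1.6):
  P(z) = (1 + 1.6 z)(1 + (0.6) z + (0.77) z^2)
  [check: z-coef 0.6 - (-1.6) = 2.2; z^2-coef 0.77 - (-1.6)(0.6) = 1.73; z^3-coef -(-1.6)(0.77) = 1.232.]
Remaining roots from the quadratic factor 1 + (0.6) z + (0.77) z^2:
  Set 1 + (0.6) z + (0.77) z^2 = 0, i.e. a z^2 + b z + c = 0 with a = 0.77, b = 0.6, c = 1.
  Discriminant D = b^2 - 4ac = (0.6)^2 - 4*(0.77)*1 = 0.36 - (3.08) = -2.72.
  D < 0, so the roots are the complex-conjugate pair z = (-b +/- i sqrt(-D)) / (2a) = -0.3896 +/- 1.0709i.
  For a conjugate pair |z|^2 = z * conj(z) = (product of roots) = c/a = 1/(0.77) = 1.298701, so |z| = sqrt(1.298701) = 1.1396 for both roots.
Moduli of all roots: 0.6250, 1.1396, 1.1396.
All moduli strictly greater than 1? No.
Verdict: Not invertible.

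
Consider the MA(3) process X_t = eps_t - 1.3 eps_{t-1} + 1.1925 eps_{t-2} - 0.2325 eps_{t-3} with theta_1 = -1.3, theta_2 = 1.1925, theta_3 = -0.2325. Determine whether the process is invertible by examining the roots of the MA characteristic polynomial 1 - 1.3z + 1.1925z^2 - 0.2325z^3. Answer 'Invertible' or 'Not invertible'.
\text{Invertible}

The MA(q) characteristic polynomial is P(z) = 1 - 1.3z + 1.1925z^2 - 0.2325z^3.
Invertibility requires all roots to lie outside the unit circle, i.e. |z| > 1 for every root.
Degree 3: look for a simple real root z0 first, then factor out (1 - z/z0) and solve the remaining quadratic.
Testing z0 = 4: P(4) = 1 + (-1.3)(4) + (1.1925)(4)^2 + (-0.2325)(4)^3
  = 1 + (-5.2) + (19.08) + (-14.88) = 0.  So z_0 = 4 is a root, |z_0| = 4.
Divide out the factor (1 - 0.25 z) = (1 - z/z0) (since 1/z0 = 0.25):
  P(z) = (1 - 0.25 z)(1 + (-1.05) z + (0.93) z^2)
  [check: z-coef -1.05 - (0.25) = -1.3; z^2-coef 0.93 - (0.25)(-1.05) = 1.1925; z^3-coef -(0.25)(0.93) = -0.2325.]
Remaining roots from the quadratic factor 1 + (-1.05) z + (0.93) z^2:
  Set 1 + (-1.05) z + (0.93) z^2 = 0, i.e. a z^2 + b z + c = 0 with a = 0.93, b = -1.05, c = 1.
  Discriminant D = b^2 - 4ac = (-1.05)^2 - 4*(0.93)*1 = 1.1025 - (3.72) = -2.6175.
  D < 0, so the roots are the complex-conjugate pair z = (-b +/- i sqrt(-D)) / (2a) = 0.5645 +/- 0.8698i.
  For a conjugate pair |z|^2 = z * conj(z) = (product of roots) = c/a = 1/(0.93) = 1.075269, so |z| = sqrt(1.075269) = 1.037 for both roots.
Moduli of all roots: 4.0000, 1.0370, 1.0370.
All moduli strictly greater than 1? Yes.
Verdict: Invertible.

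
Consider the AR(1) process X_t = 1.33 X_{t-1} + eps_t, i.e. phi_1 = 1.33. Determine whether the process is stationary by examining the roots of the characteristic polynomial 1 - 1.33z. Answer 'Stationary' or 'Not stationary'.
\text{Not stationary}

The AR(p) characteristic polynomial is P(z) = 1 - 1.33z.
Stationarity requires all roots to lie outside the unit circle, i.e. |z| > 1 for every root.
This is linear in z: 1 + (-1.33) z = 0  =>  z = -1/(-1.33) = 0.75188,  |z| = 0.75188.
Moduli of all roots: 0.7519.
All moduli strictly greater than 1? No.
Verdict: Not stationary.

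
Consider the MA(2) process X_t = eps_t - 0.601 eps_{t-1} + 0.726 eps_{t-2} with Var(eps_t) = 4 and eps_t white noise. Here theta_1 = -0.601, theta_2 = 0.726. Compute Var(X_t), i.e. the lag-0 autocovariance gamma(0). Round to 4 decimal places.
\gamma(0) = 7.5531

For an MA(q) process X_t = eps_t + sum_i theta_i eps_{t-i} with
Var(eps_t) = sigma^2, the variance is
  gamma(0) = sigma^2 * (1 + sum_i theta_i^2).
  sum_i theta_i^2 = (-0.601)^2 + (0.726)^2 = 0.361201 + 0.527076 = 0.888277.
  gamma(0) = 4 * (1 + 0.888277) = 4 * 1.888277 = 7.553108, which rounds to 7.5531.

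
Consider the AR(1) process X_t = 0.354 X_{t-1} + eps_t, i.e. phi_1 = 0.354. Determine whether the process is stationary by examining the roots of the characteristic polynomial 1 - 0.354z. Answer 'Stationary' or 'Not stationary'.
\text{Stationary}

The AR(p) characteristic polynomial is P(z) = 1 - 0.354z.
Stationarity requires all roots to lie outside the unit circle, i.e. |z| > 1 for every root.
This is linear in z: 1 + (-0.354) z = 0  =>  z = -1/(-0.354) = 2.824859,  |z| = 2.824859.
Moduli of all roots: 2.8249.
All moduli strictly greater than 1? Yes.
Verdict: Stationary.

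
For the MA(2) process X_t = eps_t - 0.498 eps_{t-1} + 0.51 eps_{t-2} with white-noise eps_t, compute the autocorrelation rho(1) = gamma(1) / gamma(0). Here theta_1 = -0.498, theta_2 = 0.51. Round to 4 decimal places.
\rho(1) = -0.4986

For an MA(q) process with theta_0 = 1, the autocovariance is
  gamma(k) = sigma^2 * sum_{i=0..q-k} theta_i * theta_{i+k},
and rho(k) = gamma(k) / gamma(0). Sigma^2 cancels.
  numerator   = (1)*(-0.498) + (-0.498)*(0.51) = -0.75198.
  denominator = (1)^2 + (-0.498)^2 + (0.51)^2 = 1.508104.
  rho(1) = -0.75198 / 1.508104 = -0.4986.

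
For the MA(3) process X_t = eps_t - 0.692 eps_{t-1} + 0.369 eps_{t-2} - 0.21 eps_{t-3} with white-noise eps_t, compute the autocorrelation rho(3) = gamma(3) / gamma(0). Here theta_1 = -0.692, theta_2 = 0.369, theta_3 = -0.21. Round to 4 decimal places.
\rho(3) = -0.1266

For an MA(q) process with theta_0 = 1, the autocovariance is
  gamma(k) = sigma^2 * sum_{i=0..q-k} theta_i * theta_{i+k},
and rho(k) = gamma(k) / gamma(0). Sigma^2 cancels.
  numerator   = (1)*(-0.21) = -0.21.
  denominator = (1)^2 + (-0.692)^2 + (0.369)^2 + (-0.21)^2 = 1.659125.
  rho(3) = -0.21 / 1.659125 = -0.1266.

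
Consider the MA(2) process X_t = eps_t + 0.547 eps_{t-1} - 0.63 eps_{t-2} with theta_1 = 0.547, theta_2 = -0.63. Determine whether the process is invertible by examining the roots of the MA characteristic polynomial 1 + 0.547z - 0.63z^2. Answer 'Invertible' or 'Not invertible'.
\text{Not invertible}

The MA(q) characteristic polynomial is P(z) = 1 + 0.547z - 0.63z^2.
Invertibility requires all roots to lie outside the unit circle, i.e. |z| > 1 for every root.
Set 1 + (0.547) z + (-0.63) z^2 = 0, i.e. a z^2 + b z + c = 0 with a = -0.63, b = 0.547, c = 1.
Discriminant D = b^2 - 4ac = (0.547)^2 - 4*(-0.63)*1 = 0.299209 - (-2.52) = 2.819209.
D >= 0, so the roots are real: z = (-b +/- sqrt(D)) / (2a) = (-0.547 +/- 1.67905) / (-1.26).
  z_1 = (-0.547 + 1.67905) / (-1.26) = -0.8985,   |z_1| = 0.8985.
  z_2 = (-0.547 - 1.67905) / (-1.26) = 1.7667,   |z_2| = 1.7667.
Moduli of all roots: 0.8985, 1.7667.
All moduli strictly greater than 1? No.
Verdict: Not invertible.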